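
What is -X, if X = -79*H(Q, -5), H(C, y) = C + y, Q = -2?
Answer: -553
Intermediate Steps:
X = 553 (X = -79*(-2 - 5) = -79*(-7) = 553)
-X = -1*553 = -553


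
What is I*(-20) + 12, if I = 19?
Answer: -368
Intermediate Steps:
I*(-20) + 12 = 19*(-20) + 12 = -380 + 12 = -368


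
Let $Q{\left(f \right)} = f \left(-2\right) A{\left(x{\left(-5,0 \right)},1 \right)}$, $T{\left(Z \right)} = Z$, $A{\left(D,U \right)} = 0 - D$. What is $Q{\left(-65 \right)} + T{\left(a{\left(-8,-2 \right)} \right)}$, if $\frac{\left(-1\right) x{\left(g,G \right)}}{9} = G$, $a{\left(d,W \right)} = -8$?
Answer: $-8$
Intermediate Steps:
$x{\left(g,G \right)} = - 9 G$
$A{\left(D,U \right)} = - D$
$Q{\left(f \right)} = 0$ ($Q{\left(f \right)} = f \left(-2\right) \left(- \left(-9\right) 0\right) = - 2 f \left(\left(-1\right) 0\right) = - 2 f 0 = 0$)
$Q{\left(-65 \right)} + T{\left(a{\left(-8,-2 \right)} \right)} = 0 - 8 = -8$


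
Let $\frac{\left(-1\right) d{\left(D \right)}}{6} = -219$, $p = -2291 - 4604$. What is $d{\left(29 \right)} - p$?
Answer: $8209$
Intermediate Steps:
$p = -6895$
$d{\left(D \right)} = 1314$ ($d{\left(D \right)} = \left(-6\right) \left(-219\right) = 1314$)
$d{\left(29 \right)} - p = 1314 - -6895 = 1314 + 6895 = 8209$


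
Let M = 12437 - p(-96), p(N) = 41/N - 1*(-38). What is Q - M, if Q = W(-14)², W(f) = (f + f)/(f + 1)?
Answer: -201093041/16224 ≈ -12395.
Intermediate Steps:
W(f) = 2*f/(1 + f) (W(f) = (2*f)/(1 + f) = 2*f/(1 + f))
p(N) = 38 + 41/N (p(N) = 41/N + 38 = 38 + 41/N)
M = 1190345/96 (M = 12437 - (38 + 41/(-96)) = 12437 - (38 + 41*(-1/96)) = 12437 - (38 - 41/96) = 12437 - 1*3607/96 = 12437 - 3607/96 = 1190345/96 ≈ 12399.)
Q = 784/169 (Q = (2*(-14)/(1 - 14))² = (2*(-14)/(-13))² = (2*(-14)*(-1/13))² = (28/13)² = 784/169 ≈ 4.6391)
Q - M = 784/169 - 1*1190345/96 = 784/169 - 1190345/96 = -201093041/16224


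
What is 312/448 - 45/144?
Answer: 43/112 ≈ 0.38393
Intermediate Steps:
312/448 - 45/144 = 312*(1/448) - 45*1/144 = 39/56 - 5/16 = 43/112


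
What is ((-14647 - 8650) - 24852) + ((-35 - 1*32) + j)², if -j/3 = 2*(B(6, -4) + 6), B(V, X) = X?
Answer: -41908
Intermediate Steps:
j = -12 (j = -6*(-4 + 6) = -6*2 = -3*4 = -12)
((-14647 - 8650) - 24852) + ((-35 - 1*32) + j)² = ((-14647 - 8650) - 24852) + ((-35 - 1*32) - 12)² = (-23297 - 24852) + ((-35 - 32) - 12)² = -48149 + (-67 - 12)² = -48149 + (-79)² = -48149 + 6241 = -41908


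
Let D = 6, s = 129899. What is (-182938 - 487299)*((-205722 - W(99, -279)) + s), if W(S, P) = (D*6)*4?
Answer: 50915894179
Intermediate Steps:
W(S, P) = 144 (W(S, P) = (6*6)*4 = 36*4 = 144)
(-182938 - 487299)*((-205722 - W(99, -279)) + s) = (-182938 - 487299)*((-205722 - 1*144) + 129899) = -670237*((-205722 - 144) + 129899) = -670237*(-205866 + 129899) = -670237*(-75967) = 50915894179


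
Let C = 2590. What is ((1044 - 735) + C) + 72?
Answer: 2971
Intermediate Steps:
((1044 - 735) + C) + 72 = ((1044 - 735) + 2590) + 72 = (309 + 2590) + 72 = 2899 + 72 = 2971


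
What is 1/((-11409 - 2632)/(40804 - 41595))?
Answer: 791/14041 ≈ 0.056335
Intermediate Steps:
1/((-11409 - 2632)/(40804 - 41595)) = 1/(-14041/(-791)) = 1/(-14041*(-1/791)) = 1/(14041/791) = 791/14041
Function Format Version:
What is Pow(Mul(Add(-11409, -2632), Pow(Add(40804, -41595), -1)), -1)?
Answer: Rational(791, 14041) ≈ 0.056335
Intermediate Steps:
Pow(Mul(Add(-11409, -2632), Pow(Add(40804, -41595), -1)), -1) = Pow(Mul(-14041, Pow(-791, -1)), -1) = Pow(Mul(-14041, Rational(-1, 791)), -1) = Pow(Rational(14041, 791), -1) = Rational(791, 14041)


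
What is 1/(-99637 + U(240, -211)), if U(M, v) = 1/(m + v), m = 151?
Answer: -60/5978221 ≈ -1.0036e-5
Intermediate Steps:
U(M, v) = 1/(151 + v)
1/(-99637 + U(240, -211)) = 1/(-99637 + 1/(151 - 211)) = 1/(-99637 + 1/(-60)) = 1/(-99637 - 1/60) = 1/(-5978221/60) = -60/5978221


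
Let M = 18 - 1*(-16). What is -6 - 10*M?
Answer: -346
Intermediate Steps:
M = 34 (M = 18 + 16 = 34)
-6 - 10*M = -6 - 10*34 = -6 - 340 = -346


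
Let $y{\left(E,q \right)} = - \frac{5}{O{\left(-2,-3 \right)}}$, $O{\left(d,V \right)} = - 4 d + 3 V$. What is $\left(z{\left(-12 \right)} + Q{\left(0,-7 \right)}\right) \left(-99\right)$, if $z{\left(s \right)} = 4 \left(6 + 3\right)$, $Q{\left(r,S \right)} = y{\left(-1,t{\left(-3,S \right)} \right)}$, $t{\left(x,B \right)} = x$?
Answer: $-4059$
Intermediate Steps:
$y{\left(E,q \right)} = 5$ ($y{\left(E,q \right)} = - \frac{5}{\left(-4\right) \left(-2\right) + 3 \left(-3\right)} = - \frac{5}{8 - 9} = - \frac{5}{-1} = \left(-5\right) \left(-1\right) = 5$)
$Q{\left(r,S \right)} = 5$
$z{\left(s \right)} = 36$ ($z{\left(s \right)} = 4 \cdot 9 = 36$)
$\left(z{\left(-12 \right)} + Q{\left(0,-7 \right)}\right) \left(-99\right) = \left(36 + 5\right) \left(-99\right) = 41 \left(-99\right) = -4059$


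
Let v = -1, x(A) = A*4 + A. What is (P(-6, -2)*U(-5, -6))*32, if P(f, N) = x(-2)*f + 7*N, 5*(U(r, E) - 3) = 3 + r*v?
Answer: 33856/5 ≈ 6771.2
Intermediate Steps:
x(A) = 5*A (x(A) = 4*A + A = 5*A)
U(r, E) = 18/5 - r/5 (U(r, E) = 3 + (3 + r*(-1))/5 = 3 + (3 - r)/5 = 3 + (3/5 - r/5) = 18/5 - r/5)
P(f, N) = -10*f + 7*N (P(f, N) = (5*(-2))*f + 7*N = -10*f + 7*N)
(P(-6, -2)*U(-5, -6))*32 = ((-10*(-6) + 7*(-2))*(18/5 - 1/5*(-5)))*32 = ((60 - 14)*(18/5 + 1))*32 = (46*(23/5))*32 = (1058/5)*32 = 33856/5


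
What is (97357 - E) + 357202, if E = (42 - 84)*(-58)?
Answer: 452123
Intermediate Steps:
E = 2436 (E = -42*(-58) = 2436)
(97357 - E) + 357202 = (97357 - 1*2436) + 357202 = (97357 - 2436) + 357202 = 94921 + 357202 = 452123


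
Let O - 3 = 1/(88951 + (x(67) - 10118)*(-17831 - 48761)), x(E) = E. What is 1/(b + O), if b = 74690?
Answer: 669405143/49999878346100 ≈ 1.3388e-5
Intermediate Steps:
O = 2008215430/669405143 (O = 3 + 1/(88951 + (67 - 10118)*(-17831 - 48761)) = 3 + 1/(88951 - 10051*(-66592)) = 3 + 1/(88951 + 669316192) = 3 + 1/669405143 = 2008215430/669405143 ≈ 3.0000)
1/(b + O) = 1/(74690 + 2008215430/669405143) = 1/(49999878346100/669405143) = 669405143/49999878346100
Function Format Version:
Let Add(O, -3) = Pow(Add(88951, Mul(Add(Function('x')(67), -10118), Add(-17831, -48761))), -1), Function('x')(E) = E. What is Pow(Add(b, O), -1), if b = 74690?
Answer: Rational(669405143, 49999878346100) ≈ 1.3388e-5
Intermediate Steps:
O = Rational(2008215430, 669405143) (O = Add(3, Pow(Add(88951, Mul(Add(67, -10118), Add(-17831, -48761))), -1)) = Add(3, Pow(Add(88951, Mul(-10051, -66592)), -1)) = Add(3, Pow(Add(88951, 669316192), -1)) = Add(3, Pow(669405143, -1)) = Add(3, Rational(1, 669405143)) = Rational(2008215430, 669405143) ≈ 3.0000)
Pow(Add(b, O), -1) = Pow(Add(74690, Rational(2008215430, 669405143)), -1) = Pow(Rational(49999878346100, 669405143), -1) = Rational(669405143, 49999878346100)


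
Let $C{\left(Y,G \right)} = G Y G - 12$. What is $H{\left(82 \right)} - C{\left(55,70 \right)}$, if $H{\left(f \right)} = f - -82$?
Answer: $-269324$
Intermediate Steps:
$H{\left(f \right)} = 82 + f$ ($H{\left(f \right)} = f + 82 = 82 + f$)
$C{\left(Y,G \right)} = -12 + Y G^{2}$ ($C{\left(Y,G \right)} = Y G^{2} - 12 = -12 + Y G^{2}$)
$H{\left(82 \right)} - C{\left(55,70 \right)} = \left(82 + 82\right) - \left(-12 + 55 \cdot 70^{2}\right) = 164 - \left(-12 + 55 \cdot 4900\right) = 164 - \left(-12 + 269500\right) = 164 - 269488 = -269324$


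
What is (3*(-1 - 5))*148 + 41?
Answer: -2623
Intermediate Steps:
(3*(-1 - 5))*148 + 41 = (3*(-6))*148 + 41 = -18*148 + 41 = -2664 + 41 = -2623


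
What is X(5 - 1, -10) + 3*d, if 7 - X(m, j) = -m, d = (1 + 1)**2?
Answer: 23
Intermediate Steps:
d = 4 (d = 2**2 = 4)
X(m, j) = 7 + m (X(m, j) = 7 - (-1)*m = 7 + m)
X(5 - 1, -10) + 3*d = (7 + (5 - 1)) + 3*4 = (7 + 4) + 12 = 11 + 12 = 23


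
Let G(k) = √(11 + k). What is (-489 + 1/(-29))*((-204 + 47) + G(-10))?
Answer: 2212392/29 ≈ 76289.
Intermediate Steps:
(-489 + 1/(-29))*((-204 + 47) + G(-10)) = (-489 + 1/(-29))*((-204 + 47) + √(11 - 10)) = (-489 - 1/29)*(-157 + √1) = -14182*(-157 + 1)/29 = -14182/29*(-156) = 2212392/29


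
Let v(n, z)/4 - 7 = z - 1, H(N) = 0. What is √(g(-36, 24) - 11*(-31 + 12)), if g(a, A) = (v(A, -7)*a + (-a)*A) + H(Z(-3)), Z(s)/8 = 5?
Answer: √1217 ≈ 34.885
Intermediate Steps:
Z(s) = 40 (Z(s) = 8*5 = 40)
v(n, z) = 24 + 4*z (v(n, z) = 28 + 4*(z - 1) = 28 + 4*(-1 + z) = 28 + (-4 + 4*z) = 24 + 4*z)
g(a, A) = -4*a - A*a (g(a, A) = ((24 + 4*(-7))*a + (-a)*A) + 0 = ((24 - 28)*a - A*a) + 0 = (-4*a - A*a) + 0 = -4*a - A*a)
√(g(-36, 24) - 11*(-31 + 12)) = √(-36*(-4 - 1*24) - 11*(-31 + 12)) = √(-36*(-4 - 24) - 11*(-19)) = √(-36*(-28) + 209) = √(1008 + 209) = √1217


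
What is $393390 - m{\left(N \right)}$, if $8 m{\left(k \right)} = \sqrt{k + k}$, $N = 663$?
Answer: $393390 - \frac{\sqrt{1326}}{8} \approx 3.9339 \cdot 10^{5}$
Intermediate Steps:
$m{\left(k \right)} = \frac{\sqrt{2} \sqrt{k}}{8}$ ($m{\left(k \right)} = \frac{\sqrt{k + k}}{8} = \frac{\sqrt{2 k}}{8} = \frac{\sqrt{2} \sqrt{k}}{8}$)
$393390 - m{\left(N \right)} = 393390 - \frac{\sqrt{2} \sqrt{663}}{8} = 393390 - \frac{\sqrt{1326}}{8}$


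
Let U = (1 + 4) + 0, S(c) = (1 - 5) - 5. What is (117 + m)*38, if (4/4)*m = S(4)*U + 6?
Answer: 2964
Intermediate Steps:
S(c) = -9 (S(c) = -4 - 5 = -9)
U = 5 (U = 5 + 0 = 5)
m = -39 (m = -9*5 + 6 = -45 + 6 = -39)
(117 + m)*38 = (117 - 39)*38 = 78*38 = 2964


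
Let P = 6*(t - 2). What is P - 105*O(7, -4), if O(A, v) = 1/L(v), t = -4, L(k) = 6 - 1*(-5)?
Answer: -501/11 ≈ -45.545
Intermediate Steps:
L(k) = 11 (L(k) = 6 + 5 = 11)
O(A, v) = 1/11
P = -36 (P = 6*(-4 - 2) = 6*(-6) = -36)
P - 105*O(7, -4) = -36 - 105*1/11 = -36 - 105/11 = -501/11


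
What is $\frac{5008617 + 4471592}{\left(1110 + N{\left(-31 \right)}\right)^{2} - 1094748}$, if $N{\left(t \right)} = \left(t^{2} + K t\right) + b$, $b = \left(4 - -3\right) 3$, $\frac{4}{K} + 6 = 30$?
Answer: $\frac{341287524}{117364513} \approx 2.9079$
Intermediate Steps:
$K = \frac{1}{6}$ ($K = \frac{4}{-6 + 30} = \frac{4}{24} = 4 \cdot \frac{1}{24} = \frac{1}{6} \approx 0.16667$)
$b = 21$ ($b = \left(4 + 3\right) 3 = 7 \cdot 3 = 21$)
$N{\left(t \right)} = 21 + t^{2} + \frac{t}{6}$ ($N{\left(t \right)} = \left(t^{2} + \frac{t}{6}\right) + 21 = 21 + t^{2} + \frac{t}{6}$)
$\frac{5008617 + 4471592}{\left(1110 + N{\left(-31 \right)}\right)^{2} - 1094748} = \frac{5008617 + 4471592}{\left(1110 + \left(21 + \left(-31\right)^{2} + \frac{1}{6} \left(-31\right)\right)\right)^{2} - 1094748} = \frac{9480209}{\left(1110 + \left(21 + 961 - \frac{31}{6}\right)\right)^{2} - 1094748} = \frac{9480209}{\left(1110 + \frac{5861}{6}\right)^{2} - 1094748} = \frac{9480209}{\left(\frac{12521}{6}\right)^{2} - 1094748} = \frac{9480209}{\frac{156775441}{36} - 1094748} = \frac{9480209}{\frac{117364513}{36}} = 9480209 \cdot \frac{36}{117364513} = \frac{341287524}{117364513}$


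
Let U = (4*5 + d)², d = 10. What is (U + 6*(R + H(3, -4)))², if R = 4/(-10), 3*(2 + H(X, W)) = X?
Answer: 19873764/25 ≈ 7.9495e+5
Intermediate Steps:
H(X, W) = -2 + X/3
R = -⅖ (R = 4*(-⅒) = -⅖ ≈ -0.40000)
U = 900 (U = (4*5 + 10)² = (20 + 10)² = 30² = 900)
(U + 6*(R + H(3, -4)))² = (900 + 6*(-⅖ + (-2 + (⅓)*3)))² = (900 + 6*(-⅖ + (-2 + 1)))² = (900 + 6*(-⅖ - 1))² = (900 + 6*(-7/5))² = (900 - 42/5)² = (4458/5)² = 19873764/25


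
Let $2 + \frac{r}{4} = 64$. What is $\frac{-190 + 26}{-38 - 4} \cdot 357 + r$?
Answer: $1642$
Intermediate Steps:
$r = 248$ ($r = -8 + 4 \cdot 64 = -8 + 256 = 248$)
$\frac{-190 + 26}{-38 - 4} \cdot 357 + r = \frac{-190 + 26}{-38 - 4} \cdot 357 + 248 = - \frac{164}{-42} \cdot 357 + 248 = \left(-164\right) \left(- \frac{1}{42}\right) 357 + 248 = \frac{82}{21} \cdot 357 + 248 = 1394 + 248 = 1642$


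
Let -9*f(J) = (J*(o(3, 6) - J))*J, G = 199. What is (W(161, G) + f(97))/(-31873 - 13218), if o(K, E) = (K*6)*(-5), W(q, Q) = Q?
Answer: -1761274/405819 ≈ -4.3400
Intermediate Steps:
o(K, E) = -30*K (o(K, E) = (6*K)*(-5) = -30*K)
f(J) = -J²*(-90 - J)/9 (f(J) = -J*(-30*3 - J)*J/9 = -J*(-90 - J)*J/9 = -J²*(-90 - J)/9)
(W(161, G) + f(97))/(-31873 - 13218) = (199 + (⅑)*97²*(90 + 97))/(-31873 - 13218) = (199 + (⅑)*9409*187)/(-45091) = (199 + 1759483/9)*(-1/45091) = (1761274/9)*(-1/45091) = -1761274/405819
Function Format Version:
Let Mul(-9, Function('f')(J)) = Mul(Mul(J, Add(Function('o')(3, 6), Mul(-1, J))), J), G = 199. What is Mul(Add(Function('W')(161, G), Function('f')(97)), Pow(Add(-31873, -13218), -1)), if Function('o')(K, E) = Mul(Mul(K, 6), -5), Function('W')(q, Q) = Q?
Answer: Rational(-1761274, 405819) ≈ -4.3400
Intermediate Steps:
Function('o')(K, E) = Mul(-30, K) (Function('o')(K, E) = Mul(Mul(6, K), -5) = Mul(-30, K))
Function('f')(J) = Mul(Rational(-1, 9), Pow(J, 2), Add(-90, Mul(-1, J))) (Function('f')(J) = Mul(Rational(-1, 9), Mul(Mul(J, Add(Mul(-30, 3), Mul(-1, J))), J)) = Mul(Rational(-1, 9), Mul(Mul(J, Add(-90, Mul(-1, J))), J)) = Mul(Rational(-1, 9), Mul(Pow(J, 2), Add(-90, Mul(-1, J)))) = Mul(Rational(-1, 9), Pow(J, 2), Add(-90, Mul(-1, J))))
Mul(Add(Function('W')(161, G), Function('f')(97)), Pow(Add(-31873, -13218), -1)) = Mul(Add(199, Mul(Rational(1, 9), Pow(97, 2), Add(90, 97))), Pow(Add(-31873, -13218), -1)) = Mul(Add(199, Mul(Rational(1, 9), 9409, 187)), Pow(-45091, -1)) = Mul(Add(199, Rational(1759483, 9)), Rational(-1, 45091)) = Mul(Rational(1761274, 9), Rational(-1, 45091)) = Rational(-1761274, 405819)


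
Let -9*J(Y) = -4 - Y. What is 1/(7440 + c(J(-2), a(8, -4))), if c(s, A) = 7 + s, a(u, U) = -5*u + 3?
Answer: 9/67025 ≈ 0.00013428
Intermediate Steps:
J(Y) = 4/9 + Y/9 (J(Y) = -(-4 - Y)/9 = 4/9 + Y/9)
a(u, U) = 3 - 5*u
1/(7440 + c(J(-2), a(8, -4))) = 1/(7440 + (7 + (4/9 + (⅑)*(-2)))) = 1/(7440 + (7 + (4/9 - 2/9))) = 1/(7440 + (7 + 2/9)) = 1/(7440 + 65/9) = 1/(67025/9) = 9/67025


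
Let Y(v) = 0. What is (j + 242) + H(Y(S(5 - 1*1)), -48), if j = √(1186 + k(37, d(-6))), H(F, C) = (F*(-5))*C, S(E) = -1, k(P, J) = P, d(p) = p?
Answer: 242 + √1223 ≈ 276.97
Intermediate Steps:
H(F, C) = -5*C*F (H(F, C) = (-5*F)*C = -5*C*F)
j = √1223 (j = √(1186 + 37) = √1223 ≈ 34.971)
(j + 242) + H(Y(S(5 - 1*1)), -48) = (√1223 + 242) - 5*(-48)*0 = (242 + √1223) + 0 = 242 + √1223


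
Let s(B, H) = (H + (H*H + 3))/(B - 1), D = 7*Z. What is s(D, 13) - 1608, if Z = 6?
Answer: -65743/41 ≈ -1603.5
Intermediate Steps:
D = 42 (D = 7*6 = 42)
s(B, H) = (3 + H + H**2)/(-1 + B) (s(B, H) = (H + (H**2 + 3))/(-1 + B) = (H + (3 + H**2))/(-1 + B) = (3 + H + H**2)/(-1 + B))
s(D, 13) - 1608 = (3 + 13 + 13**2)/(-1 + 42) - 1608 = (3 + 13 + 169)/41 - 1608 = (1/41)*185 - 1608 = 185/41 - 1608 = -65743/41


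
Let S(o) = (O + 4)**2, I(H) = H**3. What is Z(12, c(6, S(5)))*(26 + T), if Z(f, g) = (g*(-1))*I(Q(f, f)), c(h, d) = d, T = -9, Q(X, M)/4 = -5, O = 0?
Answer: 2176000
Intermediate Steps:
Q(X, M) = -20 (Q(X, M) = 4*(-5) = -20)
S(o) = 16 (S(o) = (0 + 4)**2 = 4**2 = 16)
Z(f, g) = 8000*g (Z(f, g) = (g*(-1))*(-20)**3 = -g*(-8000) = 8000*g)
Z(12, c(6, S(5)))*(26 + T) = (8000*16)*(26 - 9) = 128000*17 = 2176000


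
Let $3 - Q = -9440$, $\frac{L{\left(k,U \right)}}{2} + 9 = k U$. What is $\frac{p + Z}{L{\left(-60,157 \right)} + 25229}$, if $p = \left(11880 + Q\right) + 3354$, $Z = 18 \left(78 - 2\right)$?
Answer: $\frac{26045}{6371} \approx 4.0881$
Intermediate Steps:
$Z = 1368$ ($Z = 18 \cdot 76 = 1368$)
$L{\left(k,U \right)} = -18 + 2 U k$ ($L{\left(k,U \right)} = -18 + 2 k U = -18 + 2 U k$)
$Q = 9443$ ($Q = 3 - -9440 = 3 + 9440 = 9443$)
$p = 24677$ ($p = \left(11880 + 9443\right) + 3354 = 21323 + 3354 = 24677$)
$\frac{p + Z}{L{\left(-60,157 \right)} + 25229} = \frac{24677 + 1368}{\left(-18 + 2 \cdot 157 \left(-60\right)\right) + 25229} = \frac{26045}{\left(-18 - 18840\right) + 25229} = \frac{26045}{-18858 + 25229} = \frac{26045}{6371}$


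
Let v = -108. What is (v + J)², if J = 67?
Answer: 1681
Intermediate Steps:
(v + J)² = (-108 + 67)² = (-41)² = 1681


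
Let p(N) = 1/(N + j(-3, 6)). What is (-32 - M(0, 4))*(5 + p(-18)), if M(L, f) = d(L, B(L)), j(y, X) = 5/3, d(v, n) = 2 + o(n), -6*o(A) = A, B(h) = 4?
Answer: -24200/147 ≈ -164.63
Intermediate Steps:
o(A) = -A/6
d(v, n) = 2 - n/6
j(y, X) = 5/3 (j(y, X) = 5*(1/3) = 5/3)
M(L, f) = 4/3 (M(L, f) = 2 - 1/6*4 = 2 - 2/3 = 4/3)
p(N) = 1/(5/3 + N) (p(N) = 1/(N + 5/3) = 1/(5/3 + N))
(-32 - M(0, 4))*(5 + p(-18)) = (-32 - 1*4/3)*(5 + 3/(5 + 3*(-18))) = (-32 - 4/3)*(5 + 3/(5 - 54)) = -100*(5 + 3/(-49))/3 = -100*(5 + 3*(-1/49))/3 = -100*(5 - 3/49)/3 = -100/3*242/49 = -24200/147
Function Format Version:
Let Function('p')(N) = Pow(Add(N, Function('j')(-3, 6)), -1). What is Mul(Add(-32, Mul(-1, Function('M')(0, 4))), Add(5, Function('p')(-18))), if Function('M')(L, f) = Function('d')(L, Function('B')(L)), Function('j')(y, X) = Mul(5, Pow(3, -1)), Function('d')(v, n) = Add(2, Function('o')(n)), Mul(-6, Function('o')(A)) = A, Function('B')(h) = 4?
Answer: Rational(-24200, 147) ≈ -164.63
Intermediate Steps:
Function('o')(A) = Mul(Rational(-1, 6), A)
Function('d')(v, n) = Add(2, Mul(Rational(-1, 6), n))
Function('j')(y, X) = Rational(5, 3) (Function('j')(y, X) = Mul(5, Rational(1, 3)) = Rational(5, 3))
Function('M')(L, f) = Rational(4, 3) (Function('M')(L, f) = Add(2, Mul(Rational(-1, 6), 4)) = Add(2, Rational(-2, 3)) = Rational(4, 3))
Function('p')(N) = Pow(Add(Rational(5, 3), N), -1) (Function('p')(N) = Pow(Add(N, Rational(5, 3)), -1) = Pow(Add(Rational(5, 3), N), -1))
Mul(Add(-32, Mul(-1, Function('M')(0, 4))), Add(5, Function('p')(-18))) = Mul(Add(-32, Mul(-1, Rational(4, 3))), Add(5, Mul(3, Pow(Add(5, Mul(3, -18)), -1)))) = Mul(Add(-32, Rational(-4, 3)), Add(5, Mul(3, Pow(Add(5, -54), -1)))) = Mul(Rational(-100, 3), Add(5, Mul(3, Pow(-49, -1)))) = Mul(Rational(-100, 3), Add(5, Mul(3, Rational(-1, 49)))) = Mul(Rational(-100, 3), Add(5, Rational(-3, 49))) = Mul(Rational(-100, 3), Rational(242, 49)) = Rational(-24200, 147)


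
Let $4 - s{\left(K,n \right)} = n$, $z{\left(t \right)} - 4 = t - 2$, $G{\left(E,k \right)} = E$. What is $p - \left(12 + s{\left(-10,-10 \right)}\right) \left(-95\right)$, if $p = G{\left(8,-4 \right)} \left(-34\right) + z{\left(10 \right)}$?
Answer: $2210$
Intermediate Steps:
$z{\left(t \right)} = 2 + t$ ($z{\left(t \right)} = 4 + \left(t - 2\right) = 4 + \left(-2 + t\right) = 2 + t$)
$s{\left(K,n \right)} = 4 - n$
$p = -260$ ($p = 8 \left(-34\right) + \left(2 + 10\right) = -272 + 12 = -260$)
$p - \left(12 + s{\left(-10,-10 \right)}\right) \left(-95\right) = -260 - \left(12 + \left(4 - -10\right)\right) \left(-95\right) = -260 - \left(12 + \left(4 + 10\right)\right) \left(-95\right) = -260 - \left(12 + 14\right) \left(-95\right) = -260 - 26 \left(-95\right) = -260 - -2470 = -260 + 2470 = 2210$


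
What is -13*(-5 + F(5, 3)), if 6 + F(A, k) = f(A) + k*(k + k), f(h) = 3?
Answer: -130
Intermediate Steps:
F(A, k) = -3 + 2*k**2 (F(A, k) = -6 + (3 + k*(k + k)) = -6 + (3 + k*(2*k)) = -6 + (3 + 2*k**2) = -3 + 2*k**2)
-13*(-5 + F(5, 3)) = -13*(-5 + (-3 + 2*3**2)) = -13*(-5 + (-3 + 2*9)) = -13*(-5 + (-3 + 18)) = -13*(-5 + 15) = -13*10 = -130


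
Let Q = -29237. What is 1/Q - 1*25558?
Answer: -747239247/29237 ≈ -25558.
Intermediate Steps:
1/Q - 1*25558 = 1/(-29237) - 1*25558 = -1/29237 - 25558 = -747239247/29237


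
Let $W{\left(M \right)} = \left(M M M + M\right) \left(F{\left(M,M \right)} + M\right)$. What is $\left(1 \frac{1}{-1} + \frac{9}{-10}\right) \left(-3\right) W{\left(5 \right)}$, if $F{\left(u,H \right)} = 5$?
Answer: $7410$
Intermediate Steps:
$W{\left(M \right)} = \left(5 + M\right) \left(M + M^{3}\right)$ ($W{\left(M \right)} = \left(M M M + M\right) \left(5 + M\right) = \left(M^{2} M + M\right) \left(5 + M\right) = \left(M^{3} + M\right) \left(5 + M\right) = \left(M + M^{3}\right) \left(5 + M\right) = \left(5 + M\right) \left(M + M^{3}\right)$)
$\left(1 \frac{1}{-1} + \frac{9}{-10}\right) \left(-3\right) W{\left(5 \right)} = \left(1 \frac{1}{-1} + \frac{9}{-10}\right) \left(-3\right) 5 \left(5 + 5 + 5^{3} + 5 \cdot 5^{2}\right) = \left(1 \left(-1\right) + 9 \left(- \frac{1}{10}\right)\right) \left(-3\right) 5 \left(5 + 5 + 125 + 5 \cdot 25\right) = \left(-1 - \frac{9}{10}\right) \left(-3\right) 5 \left(5 + 5 + 125 + 125\right) = \left(- \frac{19}{10}\right) \left(-3\right) 5 \cdot 260 = \frac{57}{10} \cdot 1300 = 7410$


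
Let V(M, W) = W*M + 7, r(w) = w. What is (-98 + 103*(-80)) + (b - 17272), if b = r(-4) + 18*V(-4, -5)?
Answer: -25128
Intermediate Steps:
V(M, W) = 7 + M*W (V(M, W) = M*W + 7 = 7 + M*W)
b = 482 (b = -4 + 18*(7 - 4*(-5)) = -4 + 18*(7 + 20) = -4 + 18*27 = -4 + 486 = 482)
(-98 + 103*(-80)) + (b - 17272) = (-98 + 103*(-80)) + (482 - 17272) = (-98 - 8240) - 16790 = -8338 - 16790 = -25128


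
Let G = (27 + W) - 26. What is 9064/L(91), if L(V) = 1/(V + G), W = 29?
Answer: 1096744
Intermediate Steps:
G = 30 (G = (27 + 29) - 26 = 56 - 26 = 30)
L(V) = 1/(30 + V) (L(V) = 1/(V + 30) = 1/(30 + V))
9064/L(91) = 9064/(1/(30 + 91)) = 9064/(1/121) = 9064*121 = 1096744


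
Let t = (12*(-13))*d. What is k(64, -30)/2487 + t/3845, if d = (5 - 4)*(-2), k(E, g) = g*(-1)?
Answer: 297098/3187505 ≈ 0.093207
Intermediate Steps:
k(E, g) = -g
d = -2 (d = 1*(-2) = -2)
t = 312 (t = (12*(-13))*(-2) = -156*(-2) = 312)
k(64, -30)/2487 + t/3845 = -1*(-30)/2487 + 312/3845 = 30*(1/2487) + 312*(1/3845) = 10/829 + 312/3845 = 297098/3187505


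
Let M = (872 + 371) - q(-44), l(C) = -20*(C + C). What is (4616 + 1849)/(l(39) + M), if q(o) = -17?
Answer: -431/20 ≈ -21.550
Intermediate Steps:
l(C) = -40*C
M = 1260 (M = (872 + 371) - 1*(-17) = 1243 + 17 = 1260)
(4616 + 1849)/(l(39) + M) = (4616 + 1849)/(-40*39 + 1260) = 6465/(-1560 + 1260) = 6465/(-300) = 6465*(-1/300) = -431/20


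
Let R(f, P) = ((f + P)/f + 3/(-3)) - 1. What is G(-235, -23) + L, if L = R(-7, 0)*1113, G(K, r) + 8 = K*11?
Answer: -3706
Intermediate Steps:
G(K, r) = -8 + 11*K (G(K, r) = -8 + K*11 = -8 + 11*K)
R(f, P) = -2 + (P + f)/f (R(f, P) = ((P + f)/f + 3*(-⅓)) - 1 = ((P + f)/f - 1) - 1 = (-1 + (P + f)/f) - 1 = -2 + (P + f)/f)
L = -1113 (L = ((0 - 1*(-7))/(-7))*1113 = -(0 + 7)/7*1113 = -⅐*7*1113 = -1*1113 = -1113)
G(-235, -23) + L = (-8 + 11*(-235)) - 1113 = (-8 - 2585) - 1113 = -2593 - 1113 = -3706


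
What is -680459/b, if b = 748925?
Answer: -680459/748925 ≈ -0.90858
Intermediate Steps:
-680459/b = -680459/748925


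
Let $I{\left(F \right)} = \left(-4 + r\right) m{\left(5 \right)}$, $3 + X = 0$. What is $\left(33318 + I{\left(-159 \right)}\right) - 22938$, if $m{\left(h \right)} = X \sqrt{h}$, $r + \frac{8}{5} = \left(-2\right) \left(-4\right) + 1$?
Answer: $10380 - \frac{51 \sqrt{5}}{5} \approx 10357.0$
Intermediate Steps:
$X = -3$ ($X = -3 + 0 = -3$)
$r = \frac{37}{5}$ ($r = - \frac{8}{5} + \left(\left(-2\right) \left(-4\right) + 1\right) = - \frac{8}{5} + \left(8 + 1\right) = - \frac{8}{5} + 9 = \frac{37}{5} \approx 7.4$)
$m{\left(h \right)} = - 3 \sqrt{h}$
$I{\left(F \right)} = - \frac{51 \sqrt{5}}{5}$ ($I{\left(F \right)} = \left(-4 + \frac{37}{5}\right) \left(- 3 \sqrt{5}\right) = \frac{17 \left(- 3 \sqrt{5}\right)}{5} = - \frac{51 \sqrt{5}}{5}$)
$\left(33318 + I{\left(-159 \right)}\right) - 22938 = \left(33318 - \frac{51 \sqrt{5}}{5}\right) - 22938 = 10380 - \frac{51 \sqrt{5}}{5}$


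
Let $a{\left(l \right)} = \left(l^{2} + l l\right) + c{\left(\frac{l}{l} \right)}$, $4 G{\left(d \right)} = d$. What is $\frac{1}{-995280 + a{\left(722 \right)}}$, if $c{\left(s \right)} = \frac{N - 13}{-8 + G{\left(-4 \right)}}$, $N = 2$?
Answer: $\frac{9}{425603} \approx 2.1146 \cdot 10^{-5}$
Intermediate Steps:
$G{\left(d \right)} = \frac{d}{4}$
$c{\left(s \right)} = \frac{11}{9}$ ($c{\left(s \right)} = \frac{2 - 13}{-8 + \frac{1}{4} \left(-4\right)} = - \frac{11}{-8 - 1} = - \frac{11}{-9} = \left(-11\right) \left(- \frac{1}{9}\right) = \frac{11}{9}$)
$a{\left(l \right)} = \frac{11}{9} + 2 l^{2}$ ($a{\left(l \right)} = \left(l^{2} + l l\right) + \frac{11}{9} = \left(l^{2} + l^{2}\right) + \frac{11}{9} = 2 l^{2} + \frac{11}{9} = \frac{11}{9} + 2 l^{2}$)
$\frac{1}{-995280 + a{\left(722 \right)}} = \frac{1}{-995280 + \left(\frac{11}{9} + 2 \cdot 722^{2}\right)} = \frac{1}{-995280 + \left(\frac{11}{9} + 2 \cdot 521284\right)} = \frac{1}{-995280 + \left(\frac{11}{9} + 1042568\right)} = \frac{1}{-995280 + \frac{9383123}{9}} = \frac{1}{\frac{425603}{9}} = \frac{9}{425603}$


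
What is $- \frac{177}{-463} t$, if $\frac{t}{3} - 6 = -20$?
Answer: $- \frac{7434}{463} \approx -16.056$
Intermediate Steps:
$t = -42$ ($t = 18 + 3 \left(-20\right) = 18 - 60 = -42$)
$- \frac{177}{-463} t = - \frac{177}{-463} \left(-42\right) = \left(-177\right) \left(- \frac{1}{463}\right) \left(-42\right) = \frac{177}{463} \left(-42\right) = - \frac{7434}{463}$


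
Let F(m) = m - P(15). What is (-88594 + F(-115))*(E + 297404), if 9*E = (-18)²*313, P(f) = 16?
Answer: -27386923200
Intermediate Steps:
E = 11268 (E = ((-18)²*313)/9 = (324*313)/9 = (⅑)*101412 = 11268)
F(m) = -16 + m (F(m) = m - 1*16 = m - 16 = -16 + m)
(-88594 + F(-115))*(E + 297404) = (-88594 + (-16 - 115))*(11268 + 297404) = (-88594 - 131)*308672 = -88725*308672 = -27386923200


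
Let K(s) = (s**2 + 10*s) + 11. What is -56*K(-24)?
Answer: -19432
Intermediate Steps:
K(s) = 11 + s**2 + 10*s
-56*K(-24) = -56*(11 + (-24)**2 + 10*(-24)) = -56*(11 + 576 - 240) = -56*347 = -19432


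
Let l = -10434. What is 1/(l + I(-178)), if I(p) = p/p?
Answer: -1/10433 ≈ -9.5850e-5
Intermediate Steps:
I(p) = 1
1/(l + I(-178)) = 1/(-10434 + 1) = 1/(-10433) = -1/10433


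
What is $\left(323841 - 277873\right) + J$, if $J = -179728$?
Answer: $-133760$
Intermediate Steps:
$\left(323841 - 277873\right) + J = \left(323841 - 277873\right) - 179728 = 45968 - 179728 = -133760$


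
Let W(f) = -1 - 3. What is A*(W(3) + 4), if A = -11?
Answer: 0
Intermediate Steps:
W(f) = -4
A*(W(3) + 4) = -11*(-4 + 4) = -11*0 = 0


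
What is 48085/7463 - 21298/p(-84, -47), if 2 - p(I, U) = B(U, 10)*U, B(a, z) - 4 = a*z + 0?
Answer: 606004237/81719850 ≈ 7.4156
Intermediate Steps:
B(a, z) = 4 + a*z (B(a, z) = 4 + (a*z + 0) = 4 + a*z)
p(I, U) = 2 - U*(4 + 10*U) (p(I, U) = 2 - (4 + U*10)*U = 2 - (4 + 10*U)*U = 2 - U*(4 + 10*U))
48085/7463 - 21298/p(-84, -47) = 48085/7463 - 21298/(2 - 2*(-47)*(2 + 5*(-47))) = 48085*(1/7463) - 21298/(2 - 2*(-47)*(2 - 235)) = 48085/7463 - 21298/(2 - 2*(-47)*(-233)) = 48085/7463 - 21298/(2 - 21902) = 48085/7463 - 21298/(-21900) = 48085/7463 - 21298*(-1/21900) = 48085/7463 + 10649/10950 = 606004237/81719850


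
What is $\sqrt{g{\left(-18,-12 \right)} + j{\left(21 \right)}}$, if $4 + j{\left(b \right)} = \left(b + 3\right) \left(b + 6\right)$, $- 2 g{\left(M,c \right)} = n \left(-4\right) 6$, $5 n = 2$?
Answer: $\frac{2 \sqrt{4055}}{5} \approx 25.472$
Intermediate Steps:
$n = \frac{2}{5}$ ($n = \frac{1}{5} \cdot 2 = \frac{2}{5} \approx 0.4$)
$g{\left(M,c \right)} = \frac{24}{5}$ ($g{\left(M,c \right)} = - \frac{\frac{2}{5} \left(-4\right) 6}{2} = - \frac{\left(- \frac{8}{5}\right) 6}{2} = \left(- \frac{1}{2}\right) \left(- \frac{48}{5}\right) = \frac{24}{5}$)
$j{\left(b \right)} = -4 + \left(3 + b\right) \left(6 + b\right)$ ($j{\left(b \right)} = -4 + \left(b + 3\right) \left(b + 6\right) = -4 + \left(3 + b\right) \left(6 + b\right)$)
$\sqrt{g{\left(-18,-12 \right)} + j{\left(21 \right)}} = \sqrt{\frac{24}{5} + \left(14 + 21^{2} + 9 \cdot 21\right)} = \sqrt{\frac{24}{5} + \left(14 + 441 + 189\right)} = \sqrt{\frac{24}{5} + 644} = \sqrt{\frac{3244}{5}} = \frac{2 \sqrt{4055}}{5}$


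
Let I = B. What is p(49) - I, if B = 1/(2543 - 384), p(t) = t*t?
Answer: 5183758/2159 ≈ 2401.0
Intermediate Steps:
p(t) = t**2
B = 1/2159 ≈ 0.00046318
I = 1/2159 ≈ 0.00046318
p(49) - I = 49**2 - 1*1/2159 = 2401 - 1/2159 = 5183758/2159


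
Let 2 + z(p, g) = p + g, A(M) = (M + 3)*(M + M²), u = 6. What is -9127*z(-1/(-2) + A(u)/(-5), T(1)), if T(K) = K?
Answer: 6945647/10 ≈ 6.9457e+5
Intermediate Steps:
A(M) = (3 + M)*(M + M²)
z(p, g) = -2 + g + p (z(p, g) = -2 + (p + g) = -2 + (g + p) = -2 + g + p)
-9127*z(-1/(-2) + A(u)/(-5), T(1)) = -9127*(-2 + 1 + (-1/(-2) + (6*(3 + 6² + 4*6))/(-5))) = -9127*(-2 + 1 + (-1*(-½) + (6*(3 + 36 + 24))*(-⅕))) = -9127*(-2 + 1 + (½ + (6*63)*(-⅕))) = -9127*(-2 + 1 + (½ + 378*(-⅕))) = -9127*(-2 + 1 + (½ - 378/5)) = -9127*(-2 + 1 - 751/10) = -9127*(-761/10) = 6945647/10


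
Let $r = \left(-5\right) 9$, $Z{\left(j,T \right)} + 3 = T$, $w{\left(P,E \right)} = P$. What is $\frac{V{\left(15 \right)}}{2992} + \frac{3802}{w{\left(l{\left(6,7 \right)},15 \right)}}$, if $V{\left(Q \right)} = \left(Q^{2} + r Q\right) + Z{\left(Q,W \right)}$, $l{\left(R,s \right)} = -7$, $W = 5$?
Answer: $- \frac{711170}{1309} \approx -543.29$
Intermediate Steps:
$Z{\left(j,T \right)} = -3 + T$
$r = -45$
$V{\left(Q \right)} = 2 + Q^{2} - 45 Q$ ($V{\left(Q \right)} = \left(Q^{2} - 45 Q\right) + \left(-3 + 5\right) = \left(Q^{2} - 45 Q\right) + 2 = 2 + Q^{2} - 45 Q$)
$\frac{V{\left(15 \right)}}{2992} + \frac{3802}{w{\left(l{\left(6,7 \right)},15 \right)}} = \frac{2 + 15^{2} - 675}{2992} + \frac{3802}{-7} = \left(2 + 225 - 675\right) \frac{1}{2992} + 3802 \left(- \frac{1}{7}\right) = \left(-448\right) \frac{1}{2992} - \frac{3802}{7} = - \frac{28}{187} - \frac{3802}{7} = - \frac{711170}{1309}$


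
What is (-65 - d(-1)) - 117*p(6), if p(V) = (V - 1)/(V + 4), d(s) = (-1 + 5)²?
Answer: -279/2 ≈ -139.50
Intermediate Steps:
d(s) = 16 (d(s) = 4² = 16)
p(V) = (-1 + V)/(4 + V)
(-65 - d(-1)) - 117*p(6) = (-65 - 1*16) - 117*(-1 + 6)/(4 + 6) = (-65 - 16) - 117*5/10 = -81 - 117*5/10 = -81 - 117*½ = -81 - 117/2 = -279/2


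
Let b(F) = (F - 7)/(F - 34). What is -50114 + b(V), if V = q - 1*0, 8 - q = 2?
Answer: -1403191/28 ≈ -50114.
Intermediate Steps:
q = 6 (q = 8 - 1*2 = 8 - 2 = 6)
V = 6 (V = 6 - 1*0 = 6 + 0 = 6)
b(F) = (-7 + F)/(-34 + F)
-50114 + b(V) = -50114 + (-7 + 6)/(-34 + 6) = -50114 - 1/(-28) = -50114 - 1/28*(-1) = -50114 + 1/28 = -1403191/28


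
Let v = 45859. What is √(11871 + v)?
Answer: √57730 ≈ 240.27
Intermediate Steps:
√(11871 + v) = √(11871 + 45859) = √57730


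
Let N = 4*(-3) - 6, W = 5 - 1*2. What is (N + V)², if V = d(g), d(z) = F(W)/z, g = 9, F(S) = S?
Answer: 2809/9 ≈ 312.11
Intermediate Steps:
W = 3 (W = 5 - 2 = 3)
d(z) = 3/z
N = -18 (N = -12 - 6 = -18)
V = ⅓ (V = 3/9 = 3*(⅑) = ⅓ ≈ 0.33333)
(N + V)² = (-18 + ⅓)² = (-53/3)² = 2809/9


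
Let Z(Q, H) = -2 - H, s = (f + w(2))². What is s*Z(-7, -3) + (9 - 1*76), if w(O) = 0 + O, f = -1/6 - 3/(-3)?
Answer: -2123/36 ≈ -58.972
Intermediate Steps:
f = ⅚ (f = -1*⅙ - 3*(-⅓) = -⅙ + 1 = ⅚ ≈ 0.83333)
w(O) = O
s = 289/36 (s = (⅚ + 2)² = (17/6)² = 289/36 ≈ 8.0278)
s*Z(-7, -3) + (9 - 1*76) = 289*(-2 - 1*(-3))/36 + (9 - 1*76) = 289*(-2 + 3)/36 + (9 - 76) = (289/36)*1 - 67 = 289/36 - 67 = -2123/36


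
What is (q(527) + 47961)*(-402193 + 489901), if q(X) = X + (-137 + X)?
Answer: 4286991624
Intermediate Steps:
q(X) = -137 + 2*X
(q(527) + 47961)*(-402193 + 489901) = ((-137 + 2*527) + 47961)*(-402193 + 489901) = ((-137 + 1054) + 47961)*87708 = (917 + 47961)*87708 = 48878*87708 = 4286991624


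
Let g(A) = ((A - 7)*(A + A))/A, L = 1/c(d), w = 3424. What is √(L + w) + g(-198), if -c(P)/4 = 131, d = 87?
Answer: -410 + 5*√9401477/262 ≈ -351.48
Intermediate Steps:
c(P) = -524 (c(P) = -4*131 = -524)
L = -1/524 (L = 1/(-524) = -1/524 ≈ -0.0019084)
g(A) = -14 + 2*A (g(A) = ((-7 + A)*(2*A))/A = (2*A*(-7 + A))/A = -14 + 2*A)
√(L + w) + g(-198) = √(-1/524 + 3424) + (-14 + 2*(-198)) = √(1794175/524) + (-14 - 396) = 5*√9401477/262 - 410 = -410 + 5*√9401477/262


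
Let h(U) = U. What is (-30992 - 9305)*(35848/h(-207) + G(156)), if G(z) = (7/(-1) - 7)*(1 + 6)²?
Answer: 7166821450/207 ≈ 3.4622e+7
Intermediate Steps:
G(z) = -686 (G(z) = (7*(-1) - 7)*7² = (-7 - 7)*49 = -14*49 = -686)
(-30992 - 9305)*(35848/h(-207) + G(156)) = (-30992 - 9305)*(35848/(-207) - 686) = -40297*(35848*(-1/207) - 686) = -40297*(-35848/207 - 686) = -40297*(-177850/207) = 7166821450/207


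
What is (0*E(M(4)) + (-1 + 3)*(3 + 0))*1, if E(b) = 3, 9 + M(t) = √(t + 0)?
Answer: 6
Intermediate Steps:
M(t) = -9 + √t (M(t) = -9 + √(t + 0) = -9 + √t)
(0*E(M(4)) + (-1 + 3)*(3 + 0))*1 = (0*3 + (-1 + 3)*(3 + 0))*1 = (0 + 2*3)*1 = (0 + 6)*1 = 6*1 = 6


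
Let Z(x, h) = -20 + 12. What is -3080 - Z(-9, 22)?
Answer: -3072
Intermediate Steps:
Z(x, h) = -8
-3080 - Z(-9, 22) = -3080 - 1*(-8) = -3080 + 8 = -3072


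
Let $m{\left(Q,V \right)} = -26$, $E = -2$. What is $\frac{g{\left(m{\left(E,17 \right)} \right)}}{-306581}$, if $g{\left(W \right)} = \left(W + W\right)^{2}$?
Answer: $- \frac{2704}{306581} \approx -0.0088198$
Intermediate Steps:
$g{\left(W \right)} = 4 W^{2}$ ($g{\left(W \right)} = \left(2 W\right)^{2} = 4 W^{2}$)
$\frac{g{\left(m{\left(E,17 \right)} \right)}}{-306581} = \frac{4 \left(-26\right)^{2}}{-306581} = 4 \cdot 676 \left(- \frac{1}{306581}\right) = 2704 \left(- \frac{1}{306581}\right) = - \frac{2704}{306581}$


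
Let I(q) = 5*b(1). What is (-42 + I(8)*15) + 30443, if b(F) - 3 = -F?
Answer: 30551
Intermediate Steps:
b(F) = 3 - F
I(q) = 10 (I(q) = 5*(3 - 1*1) = 5*(3 - 1) = 5*2 = 10)
(-42 + I(8)*15) + 30443 = (-42 + 10*15) + 30443 = (-42 + 150) + 30443 = 108 + 30443 = 30551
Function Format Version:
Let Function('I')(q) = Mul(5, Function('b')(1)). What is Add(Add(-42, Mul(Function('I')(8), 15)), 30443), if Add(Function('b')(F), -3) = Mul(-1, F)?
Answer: 30551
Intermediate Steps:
Function('b')(F) = Add(3, Mul(-1, F))
Function('I')(q) = 10 (Function('I')(q) = Mul(5, Add(3, Mul(-1, 1))) = Mul(5, Add(3, -1)) = Mul(5, 2) = 10)
Add(Add(-42, Mul(Function('I')(8), 15)), 30443) = Add(Add(-42, Mul(10, 15)), 30443) = Add(Add(-42, 150), 30443) = Add(108, 30443) = 30551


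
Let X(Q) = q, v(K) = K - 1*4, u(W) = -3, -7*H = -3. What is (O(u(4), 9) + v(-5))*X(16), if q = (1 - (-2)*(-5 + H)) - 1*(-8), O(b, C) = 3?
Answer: 6/7 ≈ 0.85714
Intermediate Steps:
H = 3/7 (H = -1/7*(-3) = 3/7 ≈ 0.42857)
v(K) = -4 + K (v(K) = K - 4 = -4 + K)
q = -1/7 (q = (1 - (-2)*(-5 + 3/7)) - 1*(-8) = (1 - (-2)*(-32)/7) + 8 = (1 - 1*64/7) + 8 = (1 - 64/7) + 8 = -57/7 + 8 = -1/7 ≈ -0.14286)
X(Q) = -1/7
(O(u(4), 9) + v(-5))*X(16) = (3 + (-4 - 5))*(-1/7) = (3 - 9)*(-1/7) = -6*(-1/7) = 6/7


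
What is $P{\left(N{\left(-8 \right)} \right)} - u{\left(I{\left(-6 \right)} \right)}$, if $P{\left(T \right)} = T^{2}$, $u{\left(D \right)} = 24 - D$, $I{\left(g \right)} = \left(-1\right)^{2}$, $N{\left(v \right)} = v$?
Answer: $41$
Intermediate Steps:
$I{\left(g \right)} = 1$
$P{\left(N{\left(-8 \right)} \right)} - u{\left(I{\left(-6 \right)} \right)} = \left(-8\right)^{2} - \left(24 - 1\right) = 64 - \left(24 - 1\right) = 64 - 23 = 41$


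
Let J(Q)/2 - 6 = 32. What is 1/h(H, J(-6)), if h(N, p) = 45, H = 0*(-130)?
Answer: 1/45 ≈ 0.022222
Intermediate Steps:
J(Q) = 76 (J(Q) = 12 + 2*32 = 12 + 64 = 76)
H = 0
1/h(H, J(-6)) = 1/45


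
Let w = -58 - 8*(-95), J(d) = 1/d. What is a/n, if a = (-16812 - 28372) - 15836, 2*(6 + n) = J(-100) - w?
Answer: 12204000/71401 ≈ 170.92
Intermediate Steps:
w = 702 (w = -58 + 760 = 702)
n = -71401/200 (n = -6 + (1/(-100) - 1*702)/2 = -6 + (-1/100 - 702)/2 = -6 + (½)*(-70201/100) = -6 - 70201/200 = -71401/200 ≈ -357.00)
a = -61020 (a = -45184 - 15836 = -61020)
a/n = -61020/(-71401/200) = -61020*(-200/71401) = 12204000/71401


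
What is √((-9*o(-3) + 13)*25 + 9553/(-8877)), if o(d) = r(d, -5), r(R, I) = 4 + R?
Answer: √7795310919/8877 ≈ 9.9460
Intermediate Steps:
o(d) = 4 + d
√((-9*o(-3) + 13)*25 + 9553/(-8877)) = √((-9*(4 - 3) + 13)*25 + 9553/(-8877)) = √((-9*1 + 13)*25 + 9553*(-1/8877)) = √((-9 + 13)*25 - 9553/8877) = √(4*25 - 9553/8877) = √(100 - 9553/8877) = √(878147/8877) = √7795310919/8877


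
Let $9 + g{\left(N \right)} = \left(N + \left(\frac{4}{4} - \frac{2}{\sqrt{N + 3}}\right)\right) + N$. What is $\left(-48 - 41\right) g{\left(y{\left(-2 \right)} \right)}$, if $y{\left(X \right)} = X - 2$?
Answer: $1424 - 178 i \approx 1424.0 - 178.0 i$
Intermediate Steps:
$y{\left(X \right)} = -2 + X$
$g{\left(N \right)} = -8 - \frac{2}{\sqrt{3 + N}} + 2 N$ ($g{\left(N \right)} = -9 + \left(\left(N + \left(\frac{4}{4} - \frac{2}{\sqrt{N + 3}}\right)\right) + N\right) = -9 + \left(\left(N + \left(4 \cdot \frac{1}{4} - \frac{2}{\sqrt{3 + N}}\right)\right) + N\right) = -9 + \left(\left(N + \left(1 - \frac{2}{\sqrt{3 + N}}\right)\right) + N\right) = -9 + \left(\left(1 + N - \frac{2}{\sqrt{3 + N}}\right) + N\right) = -9 + \left(1 - \frac{2}{\sqrt{3 + N}} + 2 N\right) = -8 - \frac{2}{\sqrt{3 + N}} + 2 N$)
$\left(-48 - 41\right) g{\left(y{\left(-2 \right)} \right)} = \left(-48 - 41\right) \left(-8 - \frac{2}{\sqrt{3 - 4}} + 2 \left(-2 - 2\right)\right) = - 89 \left(-8 - \frac{2}{\sqrt{3 - 4}} + 2 \left(-4\right)\right) = - 89 \left(-8 - \frac{2}{i} - 8\right) = - 89 \left(-8 - 2 \left(- i\right) - 8\right) = - 89 \left(-8 + 2 i - 8\right) = - 89 \left(-16 + 2 i\right) = 1424 - 178 i$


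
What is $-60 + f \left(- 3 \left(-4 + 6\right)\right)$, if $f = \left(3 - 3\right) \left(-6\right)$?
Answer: $-60$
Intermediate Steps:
$f = 0$ ($f = 0 \left(-6\right) = 0$)
$-60 + f \left(- 3 \left(-4 + 6\right)\right) = -60 + 0 \left(- 3 \left(-4 + 6\right)\right) = -60 + 0 \left(\left(-3\right) 2\right) = -60 + 0 \left(-6\right) = -60 + 0 = -60$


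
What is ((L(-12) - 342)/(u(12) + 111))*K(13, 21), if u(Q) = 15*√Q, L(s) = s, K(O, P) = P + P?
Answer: -183372/1069 + 49560*√3/1069 ≈ -91.236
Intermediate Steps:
K(O, P) = 2*P
((L(-12) - 342)/(u(12) + 111))*K(13, 21) = ((-12 - 342)/(15*√12 + 111))*(2*21) = -354/(15*(2*√3) + 111)*42 = -354/(30*√3 + 111)*42 = -354/(111 + 30*√3)*42 = -14868/(111 + 30*√3)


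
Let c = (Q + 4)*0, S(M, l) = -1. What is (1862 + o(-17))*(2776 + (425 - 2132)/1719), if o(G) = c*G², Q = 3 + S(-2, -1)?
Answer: 2960727098/573 ≈ 5.1671e+6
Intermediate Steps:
Q = 2 (Q = 3 - 1 = 2)
c = 0 (c = (2 + 4)*0 = 6*0 = 0)
o(G) = 0 (o(G) = 0*G² = 0)
(1862 + o(-17))*(2776 + (425 - 2132)/1719) = (1862 + 0)*(2776 + (425 - 2132)/1719) = 1862*(2776 - 1707*1/1719) = 1862*(2776 - 569/573) = 1862*(1590079/573) = 2960727098/573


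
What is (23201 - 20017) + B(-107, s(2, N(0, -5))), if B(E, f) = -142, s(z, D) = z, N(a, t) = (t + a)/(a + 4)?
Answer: 3042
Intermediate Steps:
N(a, t) = (a + t)/(4 + a)
(23201 - 20017) + B(-107, s(2, N(0, -5))) = (23201 - 20017) - 142 = 3184 - 142 = 3042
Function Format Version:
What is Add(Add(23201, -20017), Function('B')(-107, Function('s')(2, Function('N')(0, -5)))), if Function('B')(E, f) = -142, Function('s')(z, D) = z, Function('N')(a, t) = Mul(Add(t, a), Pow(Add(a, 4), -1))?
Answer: 3042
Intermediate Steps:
Function('N')(a, t) = Mul(Pow(Add(4, a), -1), Add(a, t)) (Function('N')(a, t) = Mul(Add(a, t), Pow(Add(4, a), -1)) = Mul(Pow(Add(4, a), -1), Add(a, t)))
Add(Add(23201, -20017), Function('B')(-107, Function('s')(2, Function('N')(0, -5)))) = Add(Add(23201, -20017), -142) = Add(3184, -142) = 3042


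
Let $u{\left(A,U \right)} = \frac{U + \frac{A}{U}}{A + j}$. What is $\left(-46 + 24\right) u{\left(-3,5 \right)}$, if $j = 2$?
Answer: $\frac{484}{5} \approx 96.8$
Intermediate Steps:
$u{\left(A,U \right)} = \frac{U + \frac{A}{U}}{2 + A}$ ($u{\left(A,U \right)} = \frac{U + \frac{A}{U}}{A + 2} = \frac{U + \frac{A}{U}}{2 + A}$)
$\left(-46 + 24\right) u{\left(-3,5 \right)} = \left(-46 + 24\right) \frac{-3 + 5^{2}}{5 \left(2 - 3\right)} = - 22 \frac{-3 + 25}{5 \left(-1\right)} = - 22 \cdot \frac{1}{5} \left(-1\right) 22 = \left(-22\right) \left(- \frac{22}{5}\right) = \frac{484}{5}$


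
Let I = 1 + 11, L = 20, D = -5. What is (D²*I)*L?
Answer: 6000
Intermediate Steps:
I = 12
(D²*I)*L = ((-5)²*12)*20 = (25*12)*20 = 300*20 = 6000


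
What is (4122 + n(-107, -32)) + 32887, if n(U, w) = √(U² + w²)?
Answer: 37009 + √12473 ≈ 37121.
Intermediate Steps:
(4122 + n(-107, -32)) + 32887 = (4122 + √((-107)² + (-32)²)) + 32887 = (4122 + √(11449 + 1024)) + 32887 = (4122 + √12473) + 32887 = 37009 + √12473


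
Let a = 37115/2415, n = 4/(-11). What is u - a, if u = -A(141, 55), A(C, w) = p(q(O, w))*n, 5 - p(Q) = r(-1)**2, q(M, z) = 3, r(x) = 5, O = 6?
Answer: -120293/5313 ≈ -22.641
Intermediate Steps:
n = -4/11 (n = 4*(-1/11) = -4/11 ≈ -0.36364)
a = 7423/483 (a = 37115*(1/2415) = 7423/483 ≈ 15.369)
p(Q) = -20 (p(Q) = 5 - 1*5**2 = 5 - 1*25 = 5 - 25 = -20)
A(C, w) = 80/11 (A(C, w) = -20*(-4/11) = 80/11)
u = -80/11 (u = -1*80/11 = -80/11 ≈ -7.2727)
u - a = -80/11 - 1*7423/483 = -80/11 - 7423/483 = -120293/5313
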